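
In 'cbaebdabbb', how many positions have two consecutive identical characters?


Looking for consecutive identical characters in 'cbaebdabbb':
  pos 0-1: 'c' vs 'b' -> different
  pos 1-2: 'b' vs 'a' -> different
  pos 2-3: 'a' vs 'e' -> different
  pos 3-4: 'e' vs 'b' -> different
  pos 4-5: 'b' vs 'd' -> different
  pos 5-6: 'd' vs 'a' -> different
  pos 6-7: 'a' vs 'b' -> different
  pos 7-8: 'b' vs 'b' -> MATCH ('bb')
  pos 8-9: 'b' vs 'b' -> MATCH ('bb')
Consecutive identical pairs: ['bb', 'bb']
Count: 2

2


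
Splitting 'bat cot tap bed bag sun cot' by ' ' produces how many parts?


Splitting by ' ' breaks the string at each occurrence of the separator.
Text: 'bat cot tap bed bag sun cot'
Parts after split:
  Part 1: 'bat'
  Part 2: 'cot'
  Part 3: 'tap'
  Part 4: 'bed'
  Part 5: 'bag'
  Part 6: 'sun'
  Part 7: 'cot'
Total parts: 7

7


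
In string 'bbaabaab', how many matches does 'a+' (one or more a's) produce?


Pattern 'a+' matches one or more consecutive a's.
String: 'bbaabaab'
Scanning for runs of a:
  Match 1: 'aa' (length 2)
  Match 2: 'aa' (length 2)
Total matches: 2

2


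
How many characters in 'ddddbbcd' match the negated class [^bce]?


Negated class [^bce] matches any char NOT in {b, c, e}
Scanning 'ddddbbcd':
  pos 0: 'd' -> MATCH
  pos 1: 'd' -> MATCH
  pos 2: 'd' -> MATCH
  pos 3: 'd' -> MATCH
  pos 4: 'b' -> no (excluded)
  pos 5: 'b' -> no (excluded)
  pos 6: 'c' -> no (excluded)
  pos 7: 'd' -> MATCH
Total matches: 5

5


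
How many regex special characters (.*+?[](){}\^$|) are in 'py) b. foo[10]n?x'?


Regex special characters are: . * + ? [ ] ( ) { } \ ^ $ |
Scanning 'py) b. foo[10]n?x':
  pos 2: ')' -> SPECIAL
  pos 5: '.' -> SPECIAL
  pos 10: '[' -> SPECIAL
  pos 13: ']' -> SPECIAL
  pos 15: '?' -> SPECIAL
Special chars found: [')', '.', '[', ']', '?']
Total: 5

5


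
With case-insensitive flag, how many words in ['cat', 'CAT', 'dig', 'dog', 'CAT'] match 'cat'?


Case-insensitive matching: compare each word's lowercase form to 'cat'.
  'cat' -> lower='cat' -> MATCH
  'CAT' -> lower='cat' -> MATCH
  'dig' -> lower='dig' -> no
  'dog' -> lower='dog' -> no
  'CAT' -> lower='cat' -> MATCH
Matches: ['cat', 'CAT', 'CAT']
Count: 3

3


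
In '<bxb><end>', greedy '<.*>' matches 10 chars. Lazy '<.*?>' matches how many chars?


Greedy '<.*>' tries to match as MUCH as possible.
Lazy '<.*?>' tries to match as LITTLE as possible.

String: '<bxb><end>'
Greedy '<.*>' starts at first '<' and extends to the LAST '>': '<bxb><end>' (10 chars)
Lazy '<.*?>' starts at first '<' and stops at the FIRST '>': '<bxb>' (5 chars)

5


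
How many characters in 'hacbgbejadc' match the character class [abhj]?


Character class [abhj] matches any of: {a, b, h, j}
Scanning string 'hacbgbejadc' character by character:
  pos 0: 'h' -> MATCH
  pos 1: 'a' -> MATCH
  pos 2: 'c' -> no
  pos 3: 'b' -> MATCH
  pos 4: 'g' -> no
  pos 5: 'b' -> MATCH
  pos 6: 'e' -> no
  pos 7: 'j' -> MATCH
  pos 8: 'a' -> MATCH
  pos 9: 'd' -> no
  pos 10: 'c' -> no
Total matches: 6

6


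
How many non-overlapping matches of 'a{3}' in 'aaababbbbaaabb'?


Pattern 'a{3}' matches exactly 3 consecutive a's (greedy, non-overlapping).
String: 'aaababbbbaaabb'
Scanning for runs of a's:
  Run at pos 0: 'aaa' (length 3) -> 1 match(es)
  Run at pos 4: 'a' (length 1) -> 0 match(es)
  Run at pos 9: 'aaa' (length 3) -> 1 match(es)
Matches found: ['aaa', 'aaa']
Total: 2

2


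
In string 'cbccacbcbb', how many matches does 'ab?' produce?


Pattern 'ab?' matches 'a' optionally followed by 'b'.
String: 'cbccacbcbb'
Scanning left to right for 'a' then checking next char:
  Match 1: 'a' (a not followed by b)
Total matches: 1

1


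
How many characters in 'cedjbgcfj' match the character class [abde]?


Character class [abde] matches any of: {a, b, d, e}
Scanning string 'cedjbgcfj' character by character:
  pos 0: 'c' -> no
  pos 1: 'e' -> MATCH
  pos 2: 'd' -> MATCH
  pos 3: 'j' -> no
  pos 4: 'b' -> MATCH
  pos 5: 'g' -> no
  pos 6: 'c' -> no
  pos 7: 'f' -> no
  pos 8: 'j' -> no
Total matches: 3

3


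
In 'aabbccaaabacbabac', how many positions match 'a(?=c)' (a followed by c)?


Lookahead 'a(?=c)' matches 'a' only when followed by 'c'.
String: 'aabbccaaabacbabac'
Checking each position where char is 'a':
  pos 0: 'a' -> no (next='a')
  pos 1: 'a' -> no (next='b')
  pos 6: 'a' -> no (next='a')
  pos 7: 'a' -> no (next='a')
  pos 8: 'a' -> no (next='b')
  pos 10: 'a' -> MATCH (next='c')
  pos 13: 'a' -> no (next='b')
  pos 15: 'a' -> MATCH (next='c')
Matching positions: [10, 15]
Count: 2

2


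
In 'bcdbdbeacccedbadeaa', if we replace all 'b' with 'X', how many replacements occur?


re.sub('b', 'X', text) replaces every occurrence of 'b' with 'X'.
Text: 'bcdbdbeacccedbadeaa'
Scanning for 'b':
  pos 0: 'b' -> replacement #1
  pos 3: 'b' -> replacement #2
  pos 5: 'b' -> replacement #3
  pos 13: 'b' -> replacement #4
Total replacements: 4

4


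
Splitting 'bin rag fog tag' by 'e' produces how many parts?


Splitting by 'e' breaks the string at each occurrence of the separator.
Text: 'bin rag fog tag'
Parts after split:
  Part 1: 'bin rag fog tag'
Total parts: 1

1


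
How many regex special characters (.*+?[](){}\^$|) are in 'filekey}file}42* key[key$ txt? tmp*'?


Regex special characters are: . * + ? [ ] ( ) { } \ ^ $ |
Scanning 'filekey}file}42* key[key$ txt? tmp*':
  pos 7: '}' -> SPECIAL
  pos 12: '}' -> SPECIAL
  pos 15: '*' -> SPECIAL
  pos 20: '[' -> SPECIAL
  pos 24: '$' -> SPECIAL
  pos 29: '?' -> SPECIAL
  pos 34: '*' -> SPECIAL
Special chars found: ['}', '}', '*', '[', '$', '?', '*']
Total: 7

7


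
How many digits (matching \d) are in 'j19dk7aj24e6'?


\d matches any digit 0-9.
Scanning 'j19dk7aj24e6':
  pos 1: '1' -> DIGIT
  pos 2: '9' -> DIGIT
  pos 5: '7' -> DIGIT
  pos 8: '2' -> DIGIT
  pos 9: '4' -> DIGIT
  pos 11: '6' -> DIGIT
Digits found: ['1', '9', '7', '2', '4', '6']
Total: 6

6


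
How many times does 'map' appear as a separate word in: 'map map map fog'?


Scanning each word for exact match 'map':
  Word 1: 'map' -> MATCH
  Word 2: 'map' -> MATCH
  Word 3: 'map' -> MATCH
  Word 4: 'fog' -> no
Total matches: 3

3


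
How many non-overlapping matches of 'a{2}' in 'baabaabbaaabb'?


Pattern 'a{2}' matches exactly 2 consecutive a's (greedy, non-overlapping).
String: 'baabaabbaaabb'
Scanning for runs of a's:
  Run at pos 1: 'aa' (length 2) -> 1 match(es)
  Run at pos 4: 'aa' (length 2) -> 1 match(es)
  Run at pos 8: 'aaa' (length 3) -> 1 match(es)
Matches found: ['aa', 'aa', 'aa']
Total: 3

3


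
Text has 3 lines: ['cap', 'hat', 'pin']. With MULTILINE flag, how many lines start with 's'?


With MULTILINE flag, ^ matches the start of each line.
Lines: ['cap', 'hat', 'pin']
Checking which lines start with 's':
  Line 1: 'cap' -> no
  Line 2: 'hat' -> no
  Line 3: 'pin' -> no
Matching lines: []
Count: 0

0


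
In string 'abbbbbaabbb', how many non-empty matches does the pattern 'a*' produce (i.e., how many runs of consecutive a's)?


Pattern 'a*' matches zero or more a's. We want non-empty runs of consecutive a's.
String: 'abbbbbaabbb'
Walking through the string to find runs of a's:
  Run 1: positions 0-0 -> 'a'
  Run 2: positions 6-7 -> 'aa'
Non-empty runs found: ['a', 'aa']
Count: 2

2


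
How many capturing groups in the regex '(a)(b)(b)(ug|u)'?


To count capturing groups, count each '(' that starts a group.
Pattern: '(a)(b)(b)(ug|u)'
Walking through the pattern:
  Position 0: '(' -> group #1
  Position 3: '(' -> group #2
  Position 6: '(' -> group #3
  Position 9: '(' -> group #4
Total capturing groups: 4

4


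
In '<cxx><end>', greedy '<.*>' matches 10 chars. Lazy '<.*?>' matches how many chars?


Greedy '<.*>' tries to match as MUCH as possible.
Lazy '<.*?>' tries to match as LITTLE as possible.

String: '<cxx><end>'
Greedy '<.*>' starts at first '<' and extends to the LAST '>': '<cxx><end>' (10 chars)
Lazy '<.*?>' starts at first '<' and stops at the FIRST '>': '<cxx>' (5 chars)

5


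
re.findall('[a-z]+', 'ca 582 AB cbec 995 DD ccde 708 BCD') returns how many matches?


Pattern '[a-z]+' finds one or more lowercase letters.
Text: 'ca 582 AB cbec 995 DD ccde 708 BCD'
Scanning for matches:
  Match 1: 'ca'
  Match 2: 'cbec'
  Match 3: 'ccde'
Total matches: 3

3


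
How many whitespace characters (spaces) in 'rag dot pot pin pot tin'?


\s matches whitespace characters (spaces, tabs, etc.).
Text: 'rag dot pot pin pot tin'
This text has 6 words separated by spaces.
Number of spaces = number of words - 1 = 6 - 1 = 5

5


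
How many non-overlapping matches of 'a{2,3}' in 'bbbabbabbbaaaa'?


Pattern 'a{2,3}' matches between 2 and 3 consecutive a's (greedy).
String: 'bbbabbabbbaaaa'
Finding runs of a's and applying greedy matching:
  Run at pos 3: 'a' (length 1)
  Run at pos 6: 'a' (length 1)
  Run at pos 10: 'aaaa' (length 4)
Matches: ['aaa']
Count: 1

1


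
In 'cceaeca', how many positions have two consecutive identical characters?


Looking for consecutive identical characters in 'cceaeca':
  pos 0-1: 'c' vs 'c' -> MATCH ('cc')
  pos 1-2: 'c' vs 'e' -> different
  pos 2-3: 'e' vs 'a' -> different
  pos 3-4: 'a' vs 'e' -> different
  pos 4-5: 'e' vs 'c' -> different
  pos 5-6: 'c' vs 'a' -> different
Consecutive identical pairs: ['cc']
Count: 1

1


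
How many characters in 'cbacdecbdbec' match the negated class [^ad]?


Negated class [^ad] matches any char NOT in {a, d}
Scanning 'cbacdecbdbec':
  pos 0: 'c' -> MATCH
  pos 1: 'b' -> MATCH
  pos 2: 'a' -> no (excluded)
  pos 3: 'c' -> MATCH
  pos 4: 'd' -> no (excluded)
  pos 5: 'e' -> MATCH
  pos 6: 'c' -> MATCH
  pos 7: 'b' -> MATCH
  pos 8: 'd' -> no (excluded)
  pos 9: 'b' -> MATCH
  pos 10: 'e' -> MATCH
  pos 11: 'c' -> MATCH
Total matches: 9

9


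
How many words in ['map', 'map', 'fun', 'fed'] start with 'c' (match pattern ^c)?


Pattern ^c anchors to start of word. Check which words begin with 'c':
  'map' -> no
  'map' -> no
  'fun' -> no
  'fed' -> no
Matching words: []
Count: 0

0


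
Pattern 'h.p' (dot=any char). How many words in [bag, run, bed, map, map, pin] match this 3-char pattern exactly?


Pattern 'h.p' means: starts with 'h', any single char, ends with 'p'.
Checking each word (must be exactly 3 chars):
  'bag' (len=3): no
  'run' (len=3): no
  'bed' (len=3): no
  'map' (len=3): no
  'map' (len=3): no
  'pin' (len=3): no
Matching words: []
Total: 0

0


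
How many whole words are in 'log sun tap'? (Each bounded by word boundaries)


Word boundaries (\b) mark the start/end of each word.
Text: 'log sun tap'
Splitting by whitespace:
  Word 1: 'log'
  Word 2: 'sun'
  Word 3: 'tap'
Total whole words: 3

3


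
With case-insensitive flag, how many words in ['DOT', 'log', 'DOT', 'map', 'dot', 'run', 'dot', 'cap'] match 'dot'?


Case-insensitive matching: compare each word's lowercase form to 'dot'.
  'DOT' -> lower='dot' -> MATCH
  'log' -> lower='log' -> no
  'DOT' -> lower='dot' -> MATCH
  'map' -> lower='map' -> no
  'dot' -> lower='dot' -> MATCH
  'run' -> lower='run' -> no
  'dot' -> lower='dot' -> MATCH
  'cap' -> lower='cap' -> no
Matches: ['DOT', 'DOT', 'dot', 'dot']
Count: 4

4


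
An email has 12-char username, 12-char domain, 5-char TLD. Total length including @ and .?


An email address has format: username@domain.tld
Username length: 12
'@' character: 1
Domain length: 12
'.' character: 1
TLD length: 5
Total = 12 + 1 + 12 + 1 + 5 = 31

31


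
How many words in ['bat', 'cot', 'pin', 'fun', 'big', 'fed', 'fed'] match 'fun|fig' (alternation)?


Alternation 'fun|fig' matches either 'fun' or 'fig'.
Checking each word:
  'bat' -> no
  'cot' -> no
  'pin' -> no
  'fun' -> MATCH
  'big' -> no
  'fed' -> no
  'fed' -> no
Matches: ['fun']
Count: 1

1


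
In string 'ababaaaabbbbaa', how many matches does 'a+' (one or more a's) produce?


Pattern 'a+' matches one or more consecutive a's.
String: 'ababaaaabbbbaa'
Scanning for runs of a:
  Match 1: 'a' (length 1)
  Match 2: 'a' (length 1)
  Match 3: 'aaaa' (length 4)
  Match 4: 'aa' (length 2)
Total matches: 4

4


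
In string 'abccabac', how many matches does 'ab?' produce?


Pattern 'ab?' matches 'a' optionally followed by 'b'.
String: 'abccabac'
Scanning left to right for 'a' then checking next char:
  Match 1: 'ab' (a followed by b)
  Match 2: 'ab' (a followed by b)
  Match 3: 'a' (a not followed by b)
Total matches: 3

3


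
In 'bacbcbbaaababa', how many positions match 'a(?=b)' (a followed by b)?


Lookahead 'a(?=b)' matches 'a' only when followed by 'b'.
String: 'bacbcbbaaababa'
Checking each position where char is 'a':
  pos 1: 'a' -> no (next='c')
  pos 7: 'a' -> no (next='a')
  pos 8: 'a' -> no (next='a')
  pos 9: 'a' -> MATCH (next='b')
  pos 11: 'a' -> MATCH (next='b')
Matching positions: [9, 11]
Count: 2

2


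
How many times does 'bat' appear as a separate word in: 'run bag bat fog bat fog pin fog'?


Scanning each word for exact match 'bat':
  Word 1: 'run' -> no
  Word 2: 'bag' -> no
  Word 3: 'bat' -> MATCH
  Word 4: 'fog' -> no
  Word 5: 'bat' -> MATCH
  Word 6: 'fog' -> no
  Word 7: 'pin' -> no
  Word 8: 'fog' -> no
Total matches: 2

2


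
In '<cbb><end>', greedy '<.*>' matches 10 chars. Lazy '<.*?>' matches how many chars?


Greedy '<.*>' tries to match as MUCH as possible.
Lazy '<.*?>' tries to match as LITTLE as possible.

String: '<cbb><end>'
Greedy '<.*>' starts at first '<' and extends to the LAST '>': '<cbb><end>' (10 chars)
Lazy '<.*?>' starts at first '<' and stops at the FIRST '>': '<cbb>' (5 chars)

5


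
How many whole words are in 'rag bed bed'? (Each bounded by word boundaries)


Word boundaries (\b) mark the start/end of each word.
Text: 'rag bed bed'
Splitting by whitespace:
  Word 1: 'rag'
  Word 2: 'bed'
  Word 3: 'bed'
Total whole words: 3

3


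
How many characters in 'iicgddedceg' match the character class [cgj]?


Character class [cgj] matches any of: {c, g, j}
Scanning string 'iicgddedceg' character by character:
  pos 0: 'i' -> no
  pos 1: 'i' -> no
  pos 2: 'c' -> MATCH
  pos 3: 'g' -> MATCH
  pos 4: 'd' -> no
  pos 5: 'd' -> no
  pos 6: 'e' -> no
  pos 7: 'd' -> no
  pos 8: 'c' -> MATCH
  pos 9: 'e' -> no
  pos 10: 'g' -> MATCH
Total matches: 4

4


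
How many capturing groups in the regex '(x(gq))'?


To count capturing groups, count each '(' that starts a group.
Pattern: '(x(gq))'
Walking through the pattern:
  Position 0: '(' -> group #1
  Position 2: '(' -> group #2
Total capturing groups: 2

2


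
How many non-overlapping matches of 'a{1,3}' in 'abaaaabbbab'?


Pattern 'a{1,3}' matches between 1 and 3 consecutive a's (greedy).
String: 'abaaaabbbab'
Finding runs of a's and applying greedy matching:
  Run at pos 0: 'a' (length 1)
  Run at pos 2: 'aaaa' (length 4)
  Run at pos 9: 'a' (length 1)
Matches: ['a', 'aaa', 'a', 'a']
Count: 4

4


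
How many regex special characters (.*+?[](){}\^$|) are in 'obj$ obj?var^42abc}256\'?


Regex special characters are: . * + ? [ ] ( ) { } \ ^ $ |
Scanning 'obj$ obj?var^42abc}256\':
  pos 3: '$' -> SPECIAL
  pos 8: '?' -> SPECIAL
  pos 12: '^' -> SPECIAL
  pos 18: '}' -> SPECIAL
  pos 22: '\' -> SPECIAL
Special chars found: ['$', '?', '^', '}', '\\']
Total: 5

5


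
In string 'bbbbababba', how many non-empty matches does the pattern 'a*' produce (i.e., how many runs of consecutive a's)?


Pattern 'a*' matches zero or more a's. We want non-empty runs of consecutive a's.
String: 'bbbbababba'
Walking through the string to find runs of a's:
  Run 1: positions 4-4 -> 'a'
  Run 2: positions 6-6 -> 'a'
  Run 3: positions 9-9 -> 'a'
Non-empty runs found: ['a', 'a', 'a']
Count: 3

3


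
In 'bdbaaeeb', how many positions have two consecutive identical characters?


Looking for consecutive identical characters in 'bdbaaeeb':
  pos 0-1: 'b' vs 'd' -> different
  pos 1-2: 'd' vs 'b' -> different
  pos 2-3: 'b' vs 'a' -> different
  pos 3-4: 'a' vs 'a' -> MATCH ('aa')
  pos 4-5: 'a' vs 'e' -> different
  pos 5-6: 'e' vs 'e' -> MATCH ('ee')
  pos 6-7: 'e' vs 'b' -> different
Consecutive identical pairs: ['aa', 'ee']
Count: 2

2


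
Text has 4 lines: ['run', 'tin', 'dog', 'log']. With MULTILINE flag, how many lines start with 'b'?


With MULTILINE flag, ^ matches the start of each line.
Lines: ['run', 'tin', 'dog', 'log']
Checking which lines start with 'b':
  Line 1: 'run' -> no
  Line 2: 'tin' -> no
  Line 3: 'dog' -> no
  Line 4: 'log' -> no
Matching lines: []
Count: 0

0


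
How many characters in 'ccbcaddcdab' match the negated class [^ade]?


Negated class [^ade] matches any char NOT in {a, d, e}
Scanning 'ccbcaddcdab':
  pos 0: 'c' -> MATCH
  pos 1: 'c' -> MATCH
  pos 2: 'b' -> MATCH
  pos 3: 'c' -> MATCH
  pos 4: 'a' -> no (excluded)
  pos 5: 'd' -> no (excluded)
  pos 6: 'd' -> no (excluded)
  pos 7: 'c' -> MATCH
  pos 8: 'd' -> no (excluded)
  pos 9: 'a' -> no (excluded)
  pos 10: 'b' -> MATCH
Total matches: 6

6


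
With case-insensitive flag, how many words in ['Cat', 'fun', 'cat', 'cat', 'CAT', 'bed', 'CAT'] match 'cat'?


Case-insensitive matching: compare each word's lowercase form to 'cat'.
  'Cat' -> lower='cat' -> MATCH
  'fun' -> lower='fun' -> no
  'cat' -> lower='cat' -> MATCH
  'cat' -> lower='cat' -> MATCH
  'CAT' -> lower='cat' -> MATCH
  'bed' -> lower='bed' -> no
  'CAT' -> lower='cat' -> MATCH
Matches: ['Cat', 'cat', 'cat', 'CAT', 'CAT']
Count: 5

5


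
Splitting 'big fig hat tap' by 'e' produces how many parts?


Splitting by 'e' breaks the string at each occurrence of the separator.
Text: 'big fig hat tap'
Parts after split:
  Part 1: 'big fig hat tap'
Total parts: 1

1


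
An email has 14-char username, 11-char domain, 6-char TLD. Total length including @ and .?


An email address has format: username@domain.tld
Username length: 14
'@' character: 1
Domain length: 11
'.' character: 1
TLD length: 6
Total = 14 + 1 + 11 + 1 + 6 = 33

33


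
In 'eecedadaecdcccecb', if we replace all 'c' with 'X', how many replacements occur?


re.sub('c', 'X', text) replaces every occurrence of 'c' with 'X'.
Text: 'eecedadaecdcccecb'
Scanning for 'c':
  pos 2: 'c' -> replacement #1
  pos 9: 'c' -> replacement #2
  pos 11: 'c' -> replacement #3
  pos 12: 'c' -> replacement #4
  pos 13: 'c' -> replacement #5
  pos 15: 'c' -> replacement #6
Total replacements: 6

6


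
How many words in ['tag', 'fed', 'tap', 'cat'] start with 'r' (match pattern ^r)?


Pattern ^r anchors to start of word. Check which words begin with 'r':
  'tag' -> no
  'fed' -> no
  'tap' -> no
  'cat' -> no
Matching words: []
Count: 0

0


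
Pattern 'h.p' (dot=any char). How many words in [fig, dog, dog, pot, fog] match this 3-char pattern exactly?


Pattern 'h.p' means: starts with 'h', any single char, ends with 'p'.
Checking each word (must be exactly 3 chars):
  'fig' (len=3): no
  'dog' (len=3): no
  'dog' (len=3): no
  'pot' (len=3): no
  'fog' (len=3): no
Matching words: []
Total: 0

0


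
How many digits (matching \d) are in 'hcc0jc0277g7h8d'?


\d matches any digit 0-9.
Scanning 'hcc0jc0277g7h8d':
  pos 3: '0' -> DIGIT
  pos 6: '0' -> DIGIT
  pos 7: '2' -> DIGIT
  pos 8: '7' -> DIGIT
  pos 9: '7' -> DIGIT
  pos 11: '7' -> DIGIT
  pos 13: '8' -> DIGIT
Digits found: ['0', '0', '2', '7', '7', '7', '8']
Total: 7

7


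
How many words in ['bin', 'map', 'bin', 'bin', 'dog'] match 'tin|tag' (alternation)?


Alternation 'tin|tag' matches either 'tin' or 'tag'.
Checking each word:
  'bin' -> no
  'map' -> no
  'bin' -> no
  'bin' -> no
  'dog' -> no
Matches: []
Count: 0

0


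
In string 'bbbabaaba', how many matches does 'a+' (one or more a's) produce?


Pattern 'a+' matches one or more consecutive a's.
String: 'bbbabaaba'
Scanning for runs of a:
  Match 1: 'a' (length 1)
  Match 2: 'aa' (length 2)
  Match 3: 'a' (length 1)
Total matches: 3

3


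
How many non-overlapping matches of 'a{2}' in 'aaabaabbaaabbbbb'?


Pattern 'a{2}' matches exactly 2 consecutive a's (greedy, non-overlapping).
String: 'aaabaabbaaabbbbb'
Scanning for runs of a's:
  Run at pos 0: 'aaa' (length 3) -> 1 match(es)
  Run at pos 4: 'aa' (length 2) -> 1 match(es)
  Run at pos 8: 'aaa' (length 3) -> 1 match(es)
Matches found: ['aa', 'aa', 'aa']
Total: 3

3


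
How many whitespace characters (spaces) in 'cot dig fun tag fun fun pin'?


\s matches whitespace characters (spaces, tabs, etc.).
Text: 'cot dig fun tag fun fun pin'
This text has 7 words separated by spaces.
Number of spaces = number of words - 1 = 7 - 1 = 6

6


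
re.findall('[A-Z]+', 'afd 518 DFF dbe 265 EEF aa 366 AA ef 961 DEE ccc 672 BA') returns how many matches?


Pattern '[A-Z]+' finds one or more uppercase letters.
Text: 'afd 518 DFF dbe 265 EEF aa 366 AA ef 961 DEE ccc 672 BA'
Scanning for matches:
  Match 1: 'DFF'
  Match 2: 'EEF'
  Match 3: 'AA'
  Match 4: 'DEE'
  Match 5: 'BA'
Total matches: 5

5


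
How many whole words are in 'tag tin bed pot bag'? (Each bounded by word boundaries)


Word boundaries (\b) mark the start/end of each word.
Text: 'tag tin bed pot bag'
Splitting by whitespace:
  Word 1: 'tag'
  Word 2: 'tin'
  Word 3: 'bed'
  Word 4: 'pot'
  Word 5: 'bag'
Total whole words: 5

5


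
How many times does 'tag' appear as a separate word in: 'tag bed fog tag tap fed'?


Scanning each word for exact match 'tag':
  Word 1: 'tag' -> MATCH
  Word 2: 'bed' -> no
  Word 3: 'fog' -> no
  Word 4: 'tag' -> MATCH
  Word 5: 'tap' -> no
  Word 6: 'fed' -> no
Total matches: 2

2


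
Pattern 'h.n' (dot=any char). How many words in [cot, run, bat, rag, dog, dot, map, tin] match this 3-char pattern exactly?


Pattern 'h.n' means: starts with 'h', any single char, ends with 'n'.
Checking each word (must be exactly 3 chars):
  'cot' (len=3): no
  'run' (len=3): no
  'bat' (len=3): no
  'rag' (len=3): no
  'dog' (len=3): no
  'dot' (len=3): no
  'map' (len=3): no
  'tin' (len=3): no
Matching words: []
Total: 0

0


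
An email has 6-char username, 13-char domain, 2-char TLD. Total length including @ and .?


An email address has format: username@domain.tld
Username length: 6
'@' character: 1
Domain length: 13
'.' character: 1
TLD length: 2
Total = 6 + 1 + 13 + 1 + 2 = 23

23


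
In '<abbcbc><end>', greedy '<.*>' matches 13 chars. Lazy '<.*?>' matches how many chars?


Greedy '<.*>' tries to match as MUCH as possible.
Lazy '<.*?>' tries to match as LITTLE as possible.

String: '<abbcbc><end>'
Greedy '<.*>' starts at first '<' and extends to the LAST '>': '<abbcbc><end>' (13 chars)
Lazy '<.*?>' starts at first '<' and stops at the FIRST '>': '<abbcbc>' (8 chars)

8


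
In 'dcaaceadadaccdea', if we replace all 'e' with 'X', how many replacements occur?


re.sub('e', 'X', text) replaces every occurrence of 'e' with 'X'.
Text: 'dcaaceadadaccdea'
Scanning for 'e':
  pos 5: 'e' -> replacement #1
  pos 14: 'e' -> replacement #2
Total replacements: 2

2


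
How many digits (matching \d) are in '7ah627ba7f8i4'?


\d matches any digit 0-9.
Scanning '7ah627ba7f8i4':
  pos 0: '7' -> DIGIT
  pos 3: '6' -> DIGIT
  pos 4: '2' -> DIGIT
  pos 5: '7' -> DIGIT
  pos 8: '7' -> DIGIT
  pos 10: '8' -> DIGIT
  pos 12: '4' -> DIGIT
Digits found: ['7', '6', '2', '7', '7', '8', '4']
Total: 7

7


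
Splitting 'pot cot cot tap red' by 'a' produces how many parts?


Splitting by 'a' breaks the string at each occurrence of the separator.
Text: 'pot cot cot tap red'
Parts after split:
  Part 1: 'pot cot cot t'
  Part 2: 'p red'
Total parts: 2

2


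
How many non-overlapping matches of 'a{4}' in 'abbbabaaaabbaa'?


Pattern 'a{4}' matches exactly 4 consecutive a's (greedy, non-overlapping).
String: 'abbbabaaaabbaa'
Scanning for runs of a's:
  Run at pos 0: 'a' (length 1) -> 0 match(es)
  Run at pos 4: 'a' (length 1) -> 0 match(es)
  Run at pos 6: 'aaaa' (length 4) -> 1 match(es)
  Run at pos 12: 'aa' (length 2) -> 0 match(es)
Matches found: ['aaaa']
Total: 1

1


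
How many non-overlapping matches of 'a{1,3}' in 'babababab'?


Pattern 'a{1,3}' matches between 1 and 3 consecutive a's (greedy).
String: 'babababab'
Finding runs of a's and applying greedy matching:
  Run at pos 1: 'a' (length 1)
  Run at pos 3: 'a' (length 1)
  Run at pos 5: 'a' (length 1)
  Run at pos 7: 'a' (length 1)
Matches: ['a', 'a', 'a', 'a']
Count: 4

4


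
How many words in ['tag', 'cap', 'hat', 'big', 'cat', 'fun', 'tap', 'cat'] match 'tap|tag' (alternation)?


Alternation 'tap|tag' matches either 'tap' or 'tag'.
Checking each word:
  'tag' -> MATCH
  'cap' -> no
  'hat' -> no
  'big' -> no
  'cat' -> no
  'fun' -> no
  'tap' -> MATCH
  'cat' -> no
Matches: ['tag', 'tap']
Count: 2

2


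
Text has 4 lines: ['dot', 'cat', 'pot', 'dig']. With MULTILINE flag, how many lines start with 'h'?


With MULTILINE flag, ^ matches the start of each line.
Lines: ['dot', 'cat', 'pot', 'dig']
Checking which lines start with 'h':
  Line 1: 'dot' -> no
  Line 2: 'cat' -> no
  Line 3: 'pot' -> no
  Line 4: 'dig' -> no
Matching lines: []
Count: 0

0


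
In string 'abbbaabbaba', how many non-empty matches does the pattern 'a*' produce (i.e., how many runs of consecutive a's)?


Pattern 'a*' matches zero or more a's. We want non-empty runs of consecutive a's.
String: 'abbbaabbaba'
Walking through the string to find runs of a's:
  Run 1: positions 0-0 -> 'a'
  Run 2: positions 4-5 -> 'aa'
  Run 3: positions 8-8 -> 'a'
  Run 4: positions 10-10 -> 'a'
Non-empty runs found: ['a', 'aa', 'a', 'a']
Count: 4

4


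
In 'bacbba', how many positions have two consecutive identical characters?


Looking for consecutive identical characters in 'bacbba':
  pos 0-1: 'b' vs 'a' -> different
  pos 1-2: 'a' vs 'c' -> different
  pos 2-3: 'c' vs 'b' -> different
  pos 3-4: 'b' vs 'b' -> MATCH ('bb')
  pos 4-5: 'b' vs 'a' -> different
Consecutive identical pairs: ['bb']
Count: 1

1


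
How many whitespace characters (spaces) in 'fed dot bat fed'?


\s matches whitespace characters (spaces, tabs, etc.).
Text: 'fed dot bat fed'
This text has 4 words separated by spaces.
Number of spaces = number of words - 1 = 4 - 1 = 3

3


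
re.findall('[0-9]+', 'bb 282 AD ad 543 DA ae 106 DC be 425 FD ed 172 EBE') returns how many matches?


Pattern '[0-9]+' finds one or more digits.
Text: 'bb 282 AD ad 543 DA ae 106 DC be 425 FD ed 172 EBE'
Scanning for matches:
  Match 1: '282'
  Match 2: '543'
  Match 3: '106'
  Match 4: '425'
  Match 5: '172'
Total matches: 5

5


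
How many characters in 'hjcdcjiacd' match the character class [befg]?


Character class [befg] matches any of: {b, e, f, g}
Scanning string 'hjcdcjiacd' character by character:
  pos 0: 'h' -> no
  pos 1: 'j' -> no
  pos 2: 'c' -> no
  pos 3: 'd' -> no
  pos 4: 'c' -> no
  pos 5: 'j' -> no
  pos 6: 'i' -> no
  pos 7: 'a' -> no
  pos 8: 'c' -> no
  pos 9: 'd' -> no
Total matches: 0

0


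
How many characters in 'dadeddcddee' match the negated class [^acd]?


Negated class [^acd] matches any char NOT in {a, c, d}
Scanning 'dadeddcddee':
  pos 0: 'd' -> no (excluded)
  pos 1: 'a' -> no (excluded)
  pos 2: 'd' -> no (excluded)
  pos 3: 'e' -> MATCH
  pos 4: 'd' -> no (excluded)
  pos 5: 'd' -> no (excluded)
  pos 6: 'c' -> no (excluded)
  pos 7: 'd' -> no (excluded)
  pos 8: 'd' -> no (excluded)
  pos 9: 'e' -> MATCH
  pos 10: 'e' -> MATCH
Total matches: 3

3


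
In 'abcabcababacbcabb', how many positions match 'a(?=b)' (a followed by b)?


Lookahead 'a(?=b)' matches 'a' only when followed by 'b'.
String: 'abcabcababacbcabb'
Checking each position where char is 'a':
  pos 0: 'a' -> MATCH (next='b')
  pos 3: 'a' -> MATCH (next='b')
  pos 6: 'a' -> MATCH (next='b')
  pos 8: 'a' -> MATCH (next='b')
  pos 10: 'a' -> no (next='c')
  pos 14: 'a' -> MATCH (next='b')
Matching positions: [0, 3, 6, 8, 14]
Count: 5

5


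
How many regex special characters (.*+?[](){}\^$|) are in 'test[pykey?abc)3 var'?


Regex special characters are: . * + ? [ ] ( ) { } \ ^ $ |
Scanning 'test[pykey?abc)3 var':
  pos 4: '[' -> SPECIAL
  pos 10: '?' -> SPECIAL
  pos 14: ')' -> SPECIAL
Special chars found: ['[', '?', ')']
Total: 3

3


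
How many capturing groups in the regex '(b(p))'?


To count capturing groups, count each '(' that starts a group.
Pattern: '(b(p))'
Walking through the pattern:
  Position 0: '(' -> group #1
  Position 2: '(' -> group #2
Total capturing groups: 2

2


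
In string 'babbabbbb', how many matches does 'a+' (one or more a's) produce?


Pattern 'a+' matches one or more consecutive a's.
String: 'babbabbbb'
Scanning for runs of a:
  Match 1: 'a' (length 1)
  Match 2: 'a' (length 1)
Total matches: 2

2


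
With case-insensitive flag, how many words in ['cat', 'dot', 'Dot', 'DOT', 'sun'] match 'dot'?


Case-insensitive matching: compare each word's lowercase form to 'dot'.
  'cat' -> lower='cat' -> no
  'dot' -> lower='dot' -> MATCH
  'Dot' -> lower='dot' -> MATCH
  'DOT' -> lower='dot' -> MATCH
  'sun' -> lower='sun' -> no
Matches: ['dot', 'Dot', 'DOT']
Count: 3

3


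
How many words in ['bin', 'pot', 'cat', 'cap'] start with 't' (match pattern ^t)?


Pattern ^t anchors to start of word. Check which words begin with 't':
  'bin' -> no
  'pot' -> no
  'cat' -> no
  'cap' -> no
Matching words: []
Count: 0

0


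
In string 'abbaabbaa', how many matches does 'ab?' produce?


Pattern 'ab?' matches 'a' optionally followed by 'b'.
String: 'abbaabbaa'
Scanning left to right for 'a' then checking next char:
  Match 1: 'ab' (a followed by b)
  Match 2: 'a' (a not followed by b)
  Match 3: 'ab' (a followed by b)
  Match 4: 'a' (a not followed by b)
  Match 5: 'a' (a not followed by b)
Total matches: 5

5


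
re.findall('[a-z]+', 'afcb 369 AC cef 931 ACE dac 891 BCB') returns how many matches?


Pattern '[a-z]+' finds one or more lowercase letters.
Text: 'afcb 369 AC cef 931 ACE dac 891 BCB'
Scanning for matches:
  Match 1: 'afcb'
  Match 2: 'cef'
  Match 3: 'dac'
Total matches: 3

3


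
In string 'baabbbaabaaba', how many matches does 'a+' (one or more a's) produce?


Pattern 'a+' matches one or more consecutive a's.
String: 'baabbbaabaaba'
Scanning for runs of a:
  Match 1: 'aa' (length 2)
  Match 2: 'aa' (length 2)
  Match 3: 'aa' (length 2)
  Match 4: 'a' (length 1)
Total matches: 4

4


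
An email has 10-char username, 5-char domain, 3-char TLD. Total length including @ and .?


An email address has format: username@domain.tld
Username length: 10
'@' character: 1
Domain length: 5
'.' character: 1
TLD length: 3
Total = 10 + 1 + 5 + 1 + 3 = 20

20


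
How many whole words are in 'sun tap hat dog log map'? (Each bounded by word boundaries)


Word boundaries (\b) mark the start/end of each word.
Text: 'sun tap hat dog log map'
Splitting by whitespace:
  Word 1: 'sun'
  Word 2: 'tap'
  Word 3: 'hat'
  Word 4: 'dog'
  Word 5: 'log'
  Word 6: 'map'
Total whole words: 6

6


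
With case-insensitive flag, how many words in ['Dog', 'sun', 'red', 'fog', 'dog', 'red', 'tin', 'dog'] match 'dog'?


Case-insensitive matching: compare each word's lowercase form to 'dog'.
  'Dog' -> lower='dog' -> MATCH
  'sun' -> lower='sun' -> no
  'red' -> lower='red' -> no
  'fog' -> lower='fog' -> no
  'dog' -> lower='dog' -> MATCH
  'red' -> lower='red' -> no
  'tin' -> lower='tin' -> no
  'dog' -> lower='dog' -> MATCH
Matches: ['Dog', 'dog', 'dog']
Count: 3

3


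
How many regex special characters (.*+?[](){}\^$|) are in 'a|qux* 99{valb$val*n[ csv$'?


Regex special characters are: . * + ? [ ] ( ) { } \ ^ $ |
Scanning 'a|qux* 99{valb$val*n[ csv$':
  pos 1: '|' -> SPECIAL
  pos 5: '*' -> SPECIAL
  pos 9: '{' -> SPECIAL
  pos 14: '$' -> SPECIAL
  pos 18: '*' -> SPECIAL
  pos 20: '[' -> SPECIAL
  pos 25: '$' -> SPECIAL
Special chars found: ['|', '*', '{', '$', '*', '[', '$']
Total: 7

7


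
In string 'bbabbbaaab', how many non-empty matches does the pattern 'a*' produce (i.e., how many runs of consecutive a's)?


Pattern 'a*' matches zero or more a's. We want non-empty runs of consecutive a's.
String: 'bbabbbaaab'
Walking through the string to find runs of a's:
  Run 1: positions 2-2 -> 'a'
  Run 2: positions 6-8 -> 'aaa'
Non-empty runs found: ['a', 'aaa']
Count: 2

2


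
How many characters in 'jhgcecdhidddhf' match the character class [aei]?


Character class [aei] matches any of: {a, e, i}
Scanning string 'jhgcecdhidddhf' character by character:
  pos 0: 'j' -> no
  pos 1: 'h' -> no
  pos 2: 'g' -> no
  pos 3: 'c' -> no
  pos 4: 'e' -> MATCH
  pos 5: 'c' -> no
  pos 6: 'd' -> no
  pos 7: 'h' -> no
  pos 8: 'i' -> MATCH
  pos 9: 'd' -> no
  pos 10: 'd' -> no
  pos 11: 'd' -> no
  pos 12: 'h' -> no
  pos 13: 'f' -> no
Total matches: 2

2


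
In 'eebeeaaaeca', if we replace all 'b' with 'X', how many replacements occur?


re.sub('b', 'X', text) replaces every occurrence of 'b' with 'X'.
Text: 'eebeeaaaeca'
Scanning for 'b':
  pos 2: 'b' -> replacement #1
Total replacements: 1

1


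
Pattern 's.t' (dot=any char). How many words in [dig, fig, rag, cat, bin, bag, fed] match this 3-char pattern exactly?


Pattern 's.t' means: starts with 's', any single char, ends with 't'.
Checking each word (must be exactly 3 chars):
  'dig' (len=3): no
  'fig' (len=3): no
  'rag' (len=3): no
  'cat' (len=3): no
  'bin' (len=3): no
  'bag' (len=3): no
  'fed' (len=3): no
Matching words: []
Total: 0

0


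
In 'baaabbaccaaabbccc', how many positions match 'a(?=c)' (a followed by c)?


Lookahead 'a(?=c)' matches 'a' only when followed by 'c'.
String: 'baaabbaccaaabbccc'
Checking each position where char is 'a':
  pos 1: 'a' -> no (next='a')
  pos 2: 'a' -> no (next='a')
  pos 3: 'a' -> no (next='b')
  pos 6: 'a' -> MATCH (next='c')
  pos 9: 'a' -> no (next='a')
  pos 10: 'a' -> no (next='a')
  pos 11: 'a' -> no (next='b')
Matching positions: [6]
Count: 1

1


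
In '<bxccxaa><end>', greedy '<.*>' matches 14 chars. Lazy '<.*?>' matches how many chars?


Greedy '<.*>' tries to match as MUCH as possible.
Lazy '<.*?>' tries to match as LITTLE as possible.

String: '<bxccxaa><end>'
Greedy '<.*>' starts at first '<' and extends to the LAST '>': '<bxccxaa><end>' (14 chars)
Lazy '<.*?>' starts at first '<' and stops at the FIRST '>': '<bxccxaa>' (9 chars)

9


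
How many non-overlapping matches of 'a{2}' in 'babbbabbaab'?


Pattern 'a{2}' matches exactly 2 consecutive a's (greedy, non-overlapping).
String: 'babbbabbaab'
Scanning for runs of a's:
  Run at pos 1: 'a' (length 1) -> 0 match(es)
  Run at pos 5: 'a' (length 1) -> 0 match(es)
  Run at pos 8: 'aa' (length 2) -> 1 match(es)
Matches found: ['aa']
Total: 1

1


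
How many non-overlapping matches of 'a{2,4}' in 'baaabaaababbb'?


Pattern 'a{2,4}' matches between 2 and 4 consecutive a's (greedy).
String: 'baaabaaababbb'
Finding runs of a's and applying greedy matching:
  Run at pos 1: 'aaa' (length 3)
  Run at pos 5: 'aaa' (length 3)
  Run at pos 9: 'a' (length 1)
Matches: ['aaa', 'aaa']
Count: 2

2


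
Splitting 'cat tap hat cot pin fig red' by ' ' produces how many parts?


Splitting by ' ' breaks the string at each occurrence of the separator.
Text: 'cat tap hat cot pin fig red'
Parts after split:
  Part 1: 'cat'
  Part 2: 'tap'
  Part 3: 'hat'
  Part 4: 'cot'
  Part 5: 'pin'
  Part 6: 'fig'
  Part 7: 'red'
Total parts: 7

7


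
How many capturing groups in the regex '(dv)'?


To count capturing groups, count each '(' that starts a group.
Pattern: '(dv)'
Walking through the pattern:
  Position 0: '(' -> group #1
Total capturing groups: 1

1


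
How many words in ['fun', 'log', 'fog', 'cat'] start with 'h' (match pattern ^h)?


Pattern ^h anchors to start of word. Check which words begin with 'h':
  'fun' -> no
  'log' -> no
  'fog' -> no
  'cat' -> no
Matching words: []
Count: 0

0


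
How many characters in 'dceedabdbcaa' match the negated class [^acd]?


Negated class [^acd] matches any char NOT in {a, c, d}
Scanning 'dceedabdbcaa':
  pos 0: 'd' -> no (excluded)
  pos 1: 'c' -> no (excluded)
  pos 2: 'e' -> MATCH
  pos 3: 'e' -> MATCH
  pos 4: 'd' -> no (excluded)
  pos 5: 'a' -> no (excluded)
  pos 6: 'b' -> MATCH
  pos 7: 'd' -> no (excluded)
  pos 8: 'b' -> MATCH
  pos 9: 'c' -> no (excluded)
  pos 10: 'a' -> no (excluded)
  pos 11: 'a' -> no (excluded)
Total matches: 4

4


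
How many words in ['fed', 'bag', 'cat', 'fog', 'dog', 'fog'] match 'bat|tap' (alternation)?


Alternation 'bat|tap' matches either 'bat' or 'tap'.
Checking each word:
  'fed' -> no
  'bag' -> no
  'cat' -> no
  'fog' -> no
  'dog' -> no
  'fog' -> no
Matches: []
Count: 0

0


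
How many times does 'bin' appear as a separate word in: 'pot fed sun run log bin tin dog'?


Scanning each word for exact match 'bin':
  Word 1: 'pot' -> no
  Word 2: 'fed' -> no
  Word 3: 'sun' -> no
  Word 4: 'run' -> no
  Word 5: 'log' -> no
  Word 6: 'bin' -> MATCH
  Word 7: 'tin' -> no
  Word 8: 'dog' -> no
Total matches: 1

1


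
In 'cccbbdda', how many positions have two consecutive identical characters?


Looking for consecutive identical characters in 'cccbbdda':
  pos 0-1: 'c' vs 'c' -> MATCH ('cc')
  pos 1-2: 'c' vs 'c' -> MATCH ('cc')
  pos 2-3: 'c' vs 'b' -> different
  pos 3-4: 'b' vs 'b' -> MATCH ('bb')
  pos 4-5: 'b' vs 'd' -> different
  pos 5-6: 'd' vs 'd' -> MATCH ('dd')
  pos 6-7: 'd' vs 'a' -> different
Consecutive identical pairs: ['cc', 'cc', 'bb', 'dd']
Count: 4

4


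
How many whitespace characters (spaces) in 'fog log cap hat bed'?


\s matches whitespace characters (spaces, tabs, etc.).
Text: 'fog log cap hat bed'
This text has 5 words separated by spaces.
Number of spaces = number of words - 1 = 5 - 1 = 4

4


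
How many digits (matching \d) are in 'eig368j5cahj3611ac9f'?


\d matches any digit 0-9.
Scanning 'eig368j5cahj3611ac9f':
  pos 3: '3' -> DIGIT
  pos 4: '6' -> DIGIT
  pos 5: '8' -> DIGIT
  pos 7: '5' -> DIGIT
  pos 12: '3' -> DIGIT
  pos 13: '6' -> DIGIT
  pos 14: '1' -> DIGIT
  pos 15: '1' -> DIGIT
  pos 18: '9' -> DIGIT
Digits found: ['3', '6', '8', '5', '3', '6', '1', '1', '9']
Total: 9

9


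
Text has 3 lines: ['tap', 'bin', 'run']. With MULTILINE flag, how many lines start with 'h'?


With MULTILINE flag, ^ matches the start of each line.
Lines: ['tap', 'bin', 'run']
Checking which lines start with 'h':
  Line 1: 'tap' -> no
  Line 2: 'bin' -> no
  Line 3: 'run' -> no
Matching lines: []
Count: 0

0


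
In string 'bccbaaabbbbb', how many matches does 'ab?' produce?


Pattern 'ab?' matches 'a' optionally followed by 'b'.
String: 'bccbaaabbbbb'
Scanning left to right for 'a' then checking next char:
  Match 1: 'a' (a not followed by b)
  Match 2: 'a' (a not followed by b)
  Match 3: 'ab' (a followed by b)
Total matches: 3

3


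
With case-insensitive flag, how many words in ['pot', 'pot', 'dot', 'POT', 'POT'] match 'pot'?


Case-insensitive matching: compare each word's lowercase form to 'pot'.
  'pot' -> lower='pot' -> MATCH
  'pot' -> lower='pot' -> MATCH
  'dot' -> lower='dot' -> no
  'POT' -> lower='pot' -> MATCH
  'POT' -> lower='pot' -> MATCH
Matches: ['pot', 'pot', 'POT', 'POT']
Count: 4

4


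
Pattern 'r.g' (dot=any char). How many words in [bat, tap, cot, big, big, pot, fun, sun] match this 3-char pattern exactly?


Pattern 'r.g' means: starts with 'r', any single char, ends with 'g'.
Checking each word (must be exactly 3 chars):
  'bat' (len=3): no
  'tap' (len=3): no
  'cot' (len=3): no
  'big' (len=3): no
  'big' (len=3): no
  'pot' (len=3): no
  'fun' (len=3): no
  'sun' (len=3): no
Matching words: []
Total: 0

0


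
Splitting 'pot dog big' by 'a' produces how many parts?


Splitting by 'a' breaks the string at each occurrence of the separator.
Text: 'pot dog big'
Parts after split:
  Part 1: 'pot dog big'
Total parts: 1

1


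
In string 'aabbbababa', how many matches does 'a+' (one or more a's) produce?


Pattern 'a+' matches one or more consecutive a's.
String: 'aabbbababa'
Scanning for runs of a:
  Match 1: 'aa' (length 2)
  Match 2: 'a' (length 1)
  Match 3: 'a' (length 1)
  Match 4: 'a' (length 1)
Total matches: 4

4


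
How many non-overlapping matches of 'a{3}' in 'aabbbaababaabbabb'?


Pattern 'a{3}' matches exactly 3 consecutive a's (greedy, non-overlapping).
String: 'aabbbaababaabbabb'
Scanning for runs of a's:
  Run at pos 0: 'aa' (length 2) -> 0 match(es)
  Run at pos 5: 'aa' (length 2) -> 0 match(es)
  Run at pos 8: 'a' (length 1) -> 0 match(es)
  Run at pos 10: 'aa' (length 2) -> 0 match(es)
  Run at pos 14: 'a' (length 1) -> 0 match(es)
Matches found: []
Total: 0

0
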